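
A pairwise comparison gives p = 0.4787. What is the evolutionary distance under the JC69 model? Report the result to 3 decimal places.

0.763

d = −(3/4) ln(1 − 4p/3) = −0.75 ln(1 − 0.638267) = −0.75 ln(0.361733)
  = −0.75 × (-1.016849) = 0.762637 substitutions/site.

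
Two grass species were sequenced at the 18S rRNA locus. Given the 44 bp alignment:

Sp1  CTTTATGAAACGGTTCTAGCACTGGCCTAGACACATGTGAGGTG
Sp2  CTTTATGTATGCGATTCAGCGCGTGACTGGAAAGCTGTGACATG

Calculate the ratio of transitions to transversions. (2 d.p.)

0.42

Transitions are A↔G and C↔T; transversions are all other mismatches.
Transitions: 5. Transversions: 12.
R = 5/12 = 0.416666… ≈ 0.42 (to 2 d.p.).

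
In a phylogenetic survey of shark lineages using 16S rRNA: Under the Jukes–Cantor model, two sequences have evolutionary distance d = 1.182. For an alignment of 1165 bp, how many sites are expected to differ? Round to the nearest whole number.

Invert JC69: p = (3/4)(1 − e^(−4d/3)) = 0.75 × (1 − e^(-1.576)) = 0.75 × (1 − 0.206801) = 0.594899.
Expected differing sites = pL ≈ 0.594899 × 1165 = 693.057335 ≈ 693.

693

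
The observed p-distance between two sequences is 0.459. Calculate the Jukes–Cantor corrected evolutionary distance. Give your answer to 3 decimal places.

0.710

d = −(3/4) ln(1 − 4p/3) = −0.75 ln(1 − 0.612) = −0.75 ln(0.388)
  = −0.75 × (-0.946750) = 0.710063 substitutions/site.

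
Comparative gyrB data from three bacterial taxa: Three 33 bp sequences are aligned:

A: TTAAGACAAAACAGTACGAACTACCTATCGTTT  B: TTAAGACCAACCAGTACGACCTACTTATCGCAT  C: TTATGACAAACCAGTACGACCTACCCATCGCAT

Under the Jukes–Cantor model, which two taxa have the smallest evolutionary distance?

B and C

A–B: 6/33 differ, p = 0.182, d = 0.208.
A–C: 6/33 differ, p = 0.182, d = 0.208.
B–C: 4/33 differ, p = 0.121, d = 0.132.
The smallest distance is between B and C.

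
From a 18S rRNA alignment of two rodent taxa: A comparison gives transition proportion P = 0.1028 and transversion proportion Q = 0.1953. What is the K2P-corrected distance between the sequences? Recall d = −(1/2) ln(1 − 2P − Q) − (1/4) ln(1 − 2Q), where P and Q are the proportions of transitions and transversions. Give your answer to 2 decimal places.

Under the Kimura two-parameter model, d = −½ ln(1 − 2P − Q) − ¼ ln(1 − 2Q).
1 − 2P − Q = 0.5991, giving −½ ln(0.5991) = 0.256163.
1 − 2Q = 0.6094, giving −¼ ln(0.6094) = 0.123820.
d = 0.256163 + 0.123820 = 0.379983.

0.38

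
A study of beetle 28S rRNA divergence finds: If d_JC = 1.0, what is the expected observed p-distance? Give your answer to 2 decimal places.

p = (3/4)(1 − e^(−4d/3)) = 0.75 × (1 − e^(-1.333333)) = 0.75 × (1 − 0.263597) = 0.552302.

0.55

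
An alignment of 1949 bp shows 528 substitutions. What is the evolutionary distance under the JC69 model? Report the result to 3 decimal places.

0.336

p = 528/1949 ≈ 0.270908.
d = −(3/4) ln(1 − 4p/3) = −0.75 ln(1 − 0.361211) = −0.75 ln(0.638789)
  = −0.75 × (-0.448181) = 0.336136 substitutions/site.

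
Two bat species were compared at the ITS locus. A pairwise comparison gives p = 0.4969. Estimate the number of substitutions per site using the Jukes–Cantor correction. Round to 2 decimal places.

d = −(3/4) ln(1 − 4p/3) = −0.75 ln(1 − 0.662533) = −0.75 ln(0.337467)
  = −0.75 × (-1.086288) = 0.814716 substitutions/site.

0.81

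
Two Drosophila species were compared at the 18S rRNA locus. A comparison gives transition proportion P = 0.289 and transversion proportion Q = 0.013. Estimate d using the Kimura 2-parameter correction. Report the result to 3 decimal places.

Under the Kimura two-parameter model, d = −½ ln(1 − 2P − Q) − ¼ ln(1 − 2Q).
1 − 2P − Q = 0.409, giving −½ ln(0.409) = 0.447020.
1 − 2Q = 0.974, giving −¼ ln(0.974) = 0.006586.
d = 0.447020 + 0.006586 = 0.453606.

0.454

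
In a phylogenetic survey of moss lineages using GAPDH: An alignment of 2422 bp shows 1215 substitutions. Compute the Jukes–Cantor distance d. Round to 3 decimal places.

0.829

p = 1215/2422 ≈ 0.501652.
d = −(3/4) ln(1 − 4p/3) = −0.75 ln(1 − 0.668869) = −0.75 ln(0.331131)
  = −0.75 × (-1.105241) = 0.828931 substitutions/site.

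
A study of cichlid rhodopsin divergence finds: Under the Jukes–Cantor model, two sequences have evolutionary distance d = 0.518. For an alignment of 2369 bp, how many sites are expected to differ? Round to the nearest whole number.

886

Invert JC69: p = (3/4)(1 − e^(−4d/3)) = 0.75 × (1 − e^(-0.690667)) = 0.75 × (1 − 0.501242) = 0.374069.
Expected differing sites = pL ≈ 0.374069 × 2369 = 886.169461 ≈ 886.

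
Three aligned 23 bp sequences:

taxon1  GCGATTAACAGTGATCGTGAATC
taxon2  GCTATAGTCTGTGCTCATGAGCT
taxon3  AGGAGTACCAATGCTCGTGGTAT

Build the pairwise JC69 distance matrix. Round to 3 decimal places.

d(taxon1,taxon2) = 0.650, d(taxon1,taxon3) = 0.650, d(taxon2,taxon3) = 1.051

taxon1–taxon2: 10/23 sites differ → p ≈ 0.434783, d = −0.75 ln(1 − 0.579711) = 0.650110 ≈ 0.650.
taxon1–taxon3: 10/23 sites differ → p ≈ 0.434783, d = −0.75 ln(1 − 0.579711) = 0.650110 ≈ 0.650.
taxon2–taxon3: 13/23 sites differ → p ≈ 0.565217, d = −0.75 ln(1 − 0.753623) = 1.050669 ≈ 1.051.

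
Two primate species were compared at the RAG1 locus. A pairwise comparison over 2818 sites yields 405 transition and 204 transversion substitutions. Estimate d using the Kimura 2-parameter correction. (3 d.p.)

0.262

P = 405/2818 ≈ 0.143719 and Q = 204/2818 ≈ 0.072392.
Under the Kimura two-parameter model, d = −½ ln(1 − 2P − Q) − ¼ ln(1 − 2Q).
1 − 2P − Q = 0.64017, giving −½ ln(0.64017) = 0.223011.
1 − 2Q = 0.855216, giving −¼ ln(0.855216) = 0.039100.
d = 0.223011 + 0.039100 = 0.262111.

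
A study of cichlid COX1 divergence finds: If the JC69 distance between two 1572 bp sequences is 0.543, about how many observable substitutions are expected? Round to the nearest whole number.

607

Invert JC69: p = (3/4)(1 − e^(−4d/3)) = 0.75 × (1 − e^(-0.724)) = 0.75 × (1 − 0.484809) = 0.386393.
Expected differing sites = pL ≈ 0.386393 × 1572 = 607.409796 ≈ 607.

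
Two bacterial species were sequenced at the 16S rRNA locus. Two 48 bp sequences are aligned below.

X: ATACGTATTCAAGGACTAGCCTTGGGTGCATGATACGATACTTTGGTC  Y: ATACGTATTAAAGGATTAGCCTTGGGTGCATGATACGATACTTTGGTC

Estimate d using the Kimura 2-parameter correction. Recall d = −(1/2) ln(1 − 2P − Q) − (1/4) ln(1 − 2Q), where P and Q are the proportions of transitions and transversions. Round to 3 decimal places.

0.043

Of 48 sites, 1 differences are transitions and 1 are transversions, so P = 1/48 ≈ 0.020833 and Q = 1/48 ≈ 0.020833.
Under the Kimura two-parameter model, d = −½ ln(1 − 2P − Q) − ¼ ln(1 − 2Q).
1 − 2P − Q = 0.937501, giving −½ ln(0.937501) = 0.032269.
1 − 2Q = 0.958334, giving −¼ ln(0.958334) = 0.010640.
d = 0.032269 + 0.010640 = 0.042909.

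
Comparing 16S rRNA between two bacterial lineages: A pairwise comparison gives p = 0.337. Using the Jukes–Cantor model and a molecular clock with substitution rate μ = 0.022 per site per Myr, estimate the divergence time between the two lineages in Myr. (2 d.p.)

d = −(3/4) ln(1 − 4p/3) = −0.75 ln(1 − 0.449333) = −0.75 ln(0.550667)
  = −0.75 × (-0.596625) = 0.447469 substitutions/site.
Under a molecular clock d = 2μt, so t = d/(2μ) = 0.447469 / (2 × 0.022) = 10.17 Myr.

10.17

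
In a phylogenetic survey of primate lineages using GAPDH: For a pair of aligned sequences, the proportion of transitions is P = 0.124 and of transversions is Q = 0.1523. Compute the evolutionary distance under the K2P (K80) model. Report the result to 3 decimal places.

Under the Kimura two-parameter model, d = −½ ln(1 − 2P − Q) − ¼ ln(1 − 2Q).
1 − 2P − Q = 0.5997, giving −½ ln(0.5997) = 0.255663.
1 − 2Q = 0.6954, giving −¼ ln(0.6954) = 0.090817.
d = 0.255663 + 0.090817 = 0.346480.

0.346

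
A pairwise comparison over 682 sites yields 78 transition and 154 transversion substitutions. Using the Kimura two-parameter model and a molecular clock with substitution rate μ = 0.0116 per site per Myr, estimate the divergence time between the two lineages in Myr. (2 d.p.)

19.54

P = 78/682 ≈ 0.11437 and Q = 154/682 ≈ 0.225806.
Under the Kimura two-parameter model, d = −½ ln(1 − 2P − Q) − ¼ ln(1 − 2Q).
1 − 2P − Q = 0.545454, giving −½ ln(0.545454) = 0.303068.
1 − 2Q = 0.548388, giving −¼ ln(0.548388) = 0.150193.
d = 0.303068 + 0.150193 = 0.453261.
Under a molecular clock d = 2μt, so t = d/(2μ) = 0.453261 / (2 × 0.0116) = 19.54 Myr.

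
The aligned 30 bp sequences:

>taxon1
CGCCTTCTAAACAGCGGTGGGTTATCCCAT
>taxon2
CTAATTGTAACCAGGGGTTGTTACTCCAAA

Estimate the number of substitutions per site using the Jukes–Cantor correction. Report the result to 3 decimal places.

0.572

The sequences differ at 12 of 30 sites, so p = 12/30 = 0.4.
d = −(3/4) ln(1 − 4p/3) = −0.75 ln(1 − 0.533333) = −0.75 ln(0.466667)
  = −0.75 × (-0.762139) = 0.571604 substitutions/site.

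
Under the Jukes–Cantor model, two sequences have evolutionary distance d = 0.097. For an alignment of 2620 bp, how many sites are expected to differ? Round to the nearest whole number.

Invert JC69: p = (3/4)(1 − e^(−4d/3)) = 0.75 × (1 − e^(-0.129333)) = 0.75 × (1 − 0.878681) = 0.090989.
Expected differing sites = pL ≈ 0.090989 × 2620 = 238.39118 ≈ 238.

238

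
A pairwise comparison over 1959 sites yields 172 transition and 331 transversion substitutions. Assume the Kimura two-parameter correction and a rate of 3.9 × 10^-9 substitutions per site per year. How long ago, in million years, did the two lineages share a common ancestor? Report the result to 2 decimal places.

40.30

P = 172/1959 ≈ 0.0878 and Q = 331/1959 ≈ 0.168964.
Under the Kimura two-parameter model, d = −½ ln(1 − 2P − Q) − ¼ ln(1 − 2Q).
1 − 2P − Q = 0.655436, giving −½ ln(0.655436) = 0.211227.
1 − 2Q = 0.662072, giving −¼ ln(0.662072) = 0.103095.
d = 0.211227 + 0.103095 = 0.314322.
Under a molecular clock d = 2μt, so t = d/(2μ) = 0.314322 / (2 × 3.9 × 10^-9) = 40.30 million years.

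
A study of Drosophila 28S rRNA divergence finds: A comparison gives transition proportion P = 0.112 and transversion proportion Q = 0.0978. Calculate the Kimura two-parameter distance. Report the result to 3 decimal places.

Under the Kimura two-parameter model, d = −½ ln(1 − 2P − Q) − ¼ ln(1 − 2Q).
1 − 2P − Q = 0.6782, giving −½ ln(0.6782) = 0.194157.
1 − 2Q = 0.8044, giving −¼ ln(0.8044) = 0.054415.
d = 0.194157 + 0.054415 = 0.248572.

0.249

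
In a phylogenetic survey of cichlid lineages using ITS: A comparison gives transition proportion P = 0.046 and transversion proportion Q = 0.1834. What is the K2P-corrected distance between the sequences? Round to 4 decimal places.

Under the Kimura two-parameter model, d = −½ ln(1 − 2P − Q) − ¼ ln(1 − 2Q).
1 − 2P − Q = 0.7246, giving −½ ln(0.7246) = 0.161068.
1 − 2Q = 0.6332, giving −¼ ln(0.6332) = 0.114242.
d = 0.161068 + 0.114242 = 0.275310.

0.2753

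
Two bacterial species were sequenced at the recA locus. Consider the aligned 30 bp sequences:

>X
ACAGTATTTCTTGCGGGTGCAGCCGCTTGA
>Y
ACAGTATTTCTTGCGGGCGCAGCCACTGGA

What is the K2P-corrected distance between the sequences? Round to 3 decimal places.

Of 30 sites, 2 differences are transitions and 1 are transversions, so P = 2/30 ≈ 0.066667 and Q = 1/30 ≈ 0.033333.
Under the Kimura two-parameter model, d = −½ ln(1 − 2P − Q) − ¼ ln(1 − 2Q).
1 − 2P − Q = 0.833333, giving −½ ln(0.833333) = 0.091161.
1 − 2Q = 0.933334, giving −¼ ln(0.933334) = 0.017248.
d = 0.091161 + 0.017248 = 0.108409.

0.108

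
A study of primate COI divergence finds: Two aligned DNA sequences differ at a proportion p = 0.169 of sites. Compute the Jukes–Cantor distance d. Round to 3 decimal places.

0.191

d = −(3/4) ln(1 − 4p/3) = −0.75 ln(1 − 0.225333) = −0.75 ln(0.774667)
  = −0.75 × (-0.255322) = 0.191492 substitutions/site.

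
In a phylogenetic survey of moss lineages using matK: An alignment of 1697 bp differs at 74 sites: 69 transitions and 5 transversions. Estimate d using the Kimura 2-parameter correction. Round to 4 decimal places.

P = 69/1697 ≈ 0.04066 and Q = 5/1697 ≈ 0.002946.
Under the Kimura two-parameter model, d = −½ ln(1 − 2P − Q) − ¼ ln(1 − 2Q).
1 − 2P − Q = 0.915734, giving −½ ln(0.915734) = 0.044015.
1 − 2Q = 0.994108, giving −¼ ln(0.994108) = 0.001477.
d = 0.044015 + 0.001477 = 0.045492.

0.0455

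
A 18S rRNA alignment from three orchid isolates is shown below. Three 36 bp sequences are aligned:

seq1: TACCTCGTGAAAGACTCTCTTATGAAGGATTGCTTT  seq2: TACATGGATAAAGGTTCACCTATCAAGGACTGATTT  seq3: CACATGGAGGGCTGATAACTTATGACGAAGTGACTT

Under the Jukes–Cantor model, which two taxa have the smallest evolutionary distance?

seq1–seq2: 11/36 differ, p = 0.306, d = 0.392.
seq1–seq3: 17/36 differ, p = 0.472, d = 0.745.
seq2–seq3: 14/36 differ, p = 0.389, d = 0.548.
The smallest distance is between seq1 and seq2.

seq1 and seq2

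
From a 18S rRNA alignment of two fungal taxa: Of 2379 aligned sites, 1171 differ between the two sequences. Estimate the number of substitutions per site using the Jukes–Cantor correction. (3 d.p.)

p = 1171/2379 ≈ 0.492224.
d = −(3/4) ln(1 − 4p/3) = −0.75 ln(1 − 0.656299) = −0.75 ln(0.343701)
  = −0.75 × (-1.067983) = 0.800987 substitutions/site.

0.801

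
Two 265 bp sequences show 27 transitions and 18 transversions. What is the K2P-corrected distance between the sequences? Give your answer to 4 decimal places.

0.1950

P = 27/265 ≈ 0.101887 and Q = 18/265 ≈ 0.067925.
Under the Kimura two-parameter model, d = −½ ln(1 − 2P − Q) − ¼ ln(1 − 2Q).
1 − 2P − Q = 0.728301, giving −½ ln(0.728301) = 0.158520.
1 − 2Q = 0.86415, giving −¼ ln(0.86415) = 0.036502.
d = 0.158520 + 0.036502 = 0.195022.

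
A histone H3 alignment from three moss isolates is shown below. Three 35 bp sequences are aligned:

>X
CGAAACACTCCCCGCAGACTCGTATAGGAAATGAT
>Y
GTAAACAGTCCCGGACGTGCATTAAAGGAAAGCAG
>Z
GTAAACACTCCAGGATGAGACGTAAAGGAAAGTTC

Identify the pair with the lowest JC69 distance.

X–Y: 15/35 differ, p = 0.429, d = 0.635.
X–Z: 13/35 differ, p = 0.371, d = 0.513.
Y–Z: 10/35 differ, p = 0.286, d = 0.360.
The smallest distance is between Y and Z.

Y and Z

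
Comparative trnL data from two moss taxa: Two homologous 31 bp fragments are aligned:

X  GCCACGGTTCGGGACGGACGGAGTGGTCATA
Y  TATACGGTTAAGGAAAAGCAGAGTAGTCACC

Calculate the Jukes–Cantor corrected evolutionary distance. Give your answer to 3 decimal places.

The sequences differ at 13 of 31 sites, so p = 13/31 ≈ 0.419355.
d = −(3/4) ln(1 − 4p/3) = −0.75 ln(1 − 0.55914) = −0.75 ln(0.44086)
  = −0.75 × (-0.819028) = 0.614271 substitutions/site.

0.614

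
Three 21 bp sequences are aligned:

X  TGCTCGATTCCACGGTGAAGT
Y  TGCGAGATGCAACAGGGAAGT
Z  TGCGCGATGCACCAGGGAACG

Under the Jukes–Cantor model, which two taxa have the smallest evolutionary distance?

Y and Z

X–Y: 6/21 differ, p = 0.286, d = 0.360.
X–Z: 8/21 differ, p = 0.381, d = 0.532.
Y–Z: 4/21 differ, p = 0.190, d = 0.220.
The smallest distance is between Y and Z.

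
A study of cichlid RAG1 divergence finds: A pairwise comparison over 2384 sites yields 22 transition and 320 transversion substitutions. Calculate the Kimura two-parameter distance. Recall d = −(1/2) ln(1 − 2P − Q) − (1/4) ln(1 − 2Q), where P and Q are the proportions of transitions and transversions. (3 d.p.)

0.161

P = 22/2384 ≈ 0.009228 and Q = 320/2384 ≈ 0.134228.
Under the Kimura two-parameter model, d = −½ ln(1 − 2P − Q) − ¼ ln(1 − 2Q).
1 − 2P − Q = 0.847316, giving −½ ln(0.847316) = 0.082841.
1 − 2Q = 0.731544, giving −¼ ln(0.731544) = 0.078149.
d = 0.082841 + 0.078149 = 0.160990.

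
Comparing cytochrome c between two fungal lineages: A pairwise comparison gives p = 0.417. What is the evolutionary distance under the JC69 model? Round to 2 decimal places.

0.61

d = −(3/4) ln(1 − 4p/3) = −0.75 ln(1 − 0.556) = −0.75 ln(0.444)
  = −0.75 × (-0.811931) = 0.608948 substitutions/site.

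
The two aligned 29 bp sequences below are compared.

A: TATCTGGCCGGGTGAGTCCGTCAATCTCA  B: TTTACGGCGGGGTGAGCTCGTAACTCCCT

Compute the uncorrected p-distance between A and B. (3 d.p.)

0.345

The sequences differ at 10 of 29 positions (sites 2, 4, 5, 9, 17, 18, 22, 24, 27, 29).
p = 10/29 = 0.344827… ≈ 0.345 (to 3 d.p.).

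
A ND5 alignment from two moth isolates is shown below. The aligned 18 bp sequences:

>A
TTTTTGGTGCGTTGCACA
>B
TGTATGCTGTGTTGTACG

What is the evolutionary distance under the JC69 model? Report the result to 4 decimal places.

0.4408

The sequences differ at 6 of 18 sites (2, 4, 7, 10, 15, 18), so p = 6/18 ≈ 0.333333.
d = −(3/4) ln(1 − 4p/3) = −0.75 ln(1 − 0.444444) = −0.75 ln(0.555556)
  = −0.75 × (-0.587786) = 0.440840 substitutions/site.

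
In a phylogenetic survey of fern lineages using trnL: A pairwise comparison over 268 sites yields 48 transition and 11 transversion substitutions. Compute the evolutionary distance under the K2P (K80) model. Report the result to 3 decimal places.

P = 48/268 ≈ 0.179104 and Q = 11/268 ≈ 0.041045.
Under the Kimura two-parameter model, d = −½ ln(1 − 2P − Q) − ¼ ln(1 − 2Q).
1 − 2P − Q = 0.600747, giving −½ ln(0.600747) = 0.254791.
1 − 2Q = 0.91791, giving −¼ ln(0.91791) = 0.021414.
d = 0.254791 + 0.021414 = 0.276205.

0.276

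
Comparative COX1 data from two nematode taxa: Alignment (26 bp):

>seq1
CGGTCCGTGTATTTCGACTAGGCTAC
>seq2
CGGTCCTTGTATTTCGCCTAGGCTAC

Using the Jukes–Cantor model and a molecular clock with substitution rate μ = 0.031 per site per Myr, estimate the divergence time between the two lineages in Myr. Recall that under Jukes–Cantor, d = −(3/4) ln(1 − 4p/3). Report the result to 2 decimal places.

1.31

The sequences differ at 2 of 26 sites (7, 17), so p = 2/26 ≈ 0.076923.
d = −(3/4) ln(1 − 4p/3) = −0.75 ln(1 − 0.102564) = −0.75 ln(0.897436)
  = −0.75 × (-0.108213) = 0.081160 substitutions/site.
Under a molecular clock d = 2μt, so t = d/(2μ) = 0.081160 / (2 × 0.031) = 1.31 Myr.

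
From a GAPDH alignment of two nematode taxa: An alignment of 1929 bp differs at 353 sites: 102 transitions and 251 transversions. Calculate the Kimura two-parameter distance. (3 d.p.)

P = 102/1929 ≈ 0.052877 and Q = 251/1929 ≈ 0.130119.
Under the Kimura two-parameter model, d = −½ ln(1 − 2P − Q) − ¼ ln(1 − 2Q).
1 − 2P − Q = 0.764127, giving −½ ln(0.764127) = 0.134511.
1 − 2Q = 0.739762, giving −¼ ln(0.739762) = 0.075357.
d = 0.134511 + 0.075357 = 0.209868.

0.210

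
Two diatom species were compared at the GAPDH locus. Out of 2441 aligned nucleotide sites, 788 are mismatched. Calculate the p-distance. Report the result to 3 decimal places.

p = 788/2441 = 0.322818… ≈ 0.323 (to 3 d.p.).

0.323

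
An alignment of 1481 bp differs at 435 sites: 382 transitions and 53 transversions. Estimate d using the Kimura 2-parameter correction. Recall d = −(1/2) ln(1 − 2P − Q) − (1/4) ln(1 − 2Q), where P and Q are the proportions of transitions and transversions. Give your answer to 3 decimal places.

P = 382/1481 ≈ 0.257934 and Q = 53/1481 ≈ 0.035787.
Under the Kimura two-parameter model, d = −½ ln(1 − 2P − Q) − ¼ ln(1 − 2Q).
1 − 2P − Q = 0.448345, giving −½ ln(0.448345) = 0.401096.
1 − 2Q = 0.928426, giving −¼ ln(0.928426) = 0.018566.
d = 0.401096 + 0.018566 = 0.419662.

0.420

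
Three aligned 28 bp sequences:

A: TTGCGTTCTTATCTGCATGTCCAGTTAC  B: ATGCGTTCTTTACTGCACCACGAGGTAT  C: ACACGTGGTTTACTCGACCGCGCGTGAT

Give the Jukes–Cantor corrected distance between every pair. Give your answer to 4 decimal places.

A–B: 9/28 sites differ → p ≈ 0.321429, d = −0.75 ln(1 − 0.428572) = 0.419713 ≈ 0.4197.
A–C: 16/28 sites differ → p ≈ 0.571429, d = −0.75 ln(1 − 0.761905) = 1.076314 ≈ 1.0763.
B–C: 10/28 sites differ → p ≈ 0.357143, d = −0.75 ln(1 − 0.476191) = 0.484971 ≈ 0.4850.

d(A,B) = 0.4197, d(A,C) = 1.0763, d(B,C) = 0.4850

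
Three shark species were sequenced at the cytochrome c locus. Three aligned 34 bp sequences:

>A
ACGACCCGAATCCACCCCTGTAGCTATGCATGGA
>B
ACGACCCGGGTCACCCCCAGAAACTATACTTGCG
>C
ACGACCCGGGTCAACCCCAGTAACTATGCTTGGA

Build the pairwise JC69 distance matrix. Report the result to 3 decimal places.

d(A,B) = 0.423, d(A,C) = 0.201, d(B,C) = 0.164

A–B: 11/34 sites differ → p ≈ 0.323529, d = −0.75 ln(1 − 0.431372) = 0.423397 ≈ 0.423.
A–C: 6/34 sites differ → p ≈ 0.176471, d = −0.75 ln(1 − 0.235295) = 0.201199 ≈ 0.201.
B–C: 5/34 sites differ → p ≈ 0.147059, d = −0.75 ln(1 − 0.196079) = 0.163691 ≈ 0.164.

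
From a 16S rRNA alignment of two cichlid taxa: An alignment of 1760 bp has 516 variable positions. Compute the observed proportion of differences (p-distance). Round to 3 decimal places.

p = 516/1760 = 0.293181… ≈ 0.293 (to 3 d.p.).

0.293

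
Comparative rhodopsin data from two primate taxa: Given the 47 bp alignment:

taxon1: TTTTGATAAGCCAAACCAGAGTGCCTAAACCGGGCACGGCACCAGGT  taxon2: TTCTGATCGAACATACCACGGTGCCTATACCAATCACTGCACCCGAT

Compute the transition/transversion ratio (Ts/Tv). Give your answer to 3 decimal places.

0.875

Transitions are A↔G and C↔T; transversions are all other mismatches.
Transitions: 7. Transversions: 8.
R = 7/8 = 0.875.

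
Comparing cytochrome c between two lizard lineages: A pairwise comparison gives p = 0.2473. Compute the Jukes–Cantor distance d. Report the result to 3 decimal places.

0.300

d = −(3/4) ln(1 − 4p/3) = −0.75 ln(1 − 0.329733) = −0.75 ln(0.670267)
  = −0.75 × (-0.400079) = 0.300059 substitutions/site.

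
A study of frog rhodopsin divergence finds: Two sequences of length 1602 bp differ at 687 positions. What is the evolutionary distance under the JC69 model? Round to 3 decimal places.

p = 687/1602 ≈ 0.428839.
d = −(3/4) ln(1 − 4p/3) = −0.75 ln(1 − 0.571785) = −0.75 ln(0.428215)
  = −0.75 × (-0.848130) = 0.636098 substitutions/site.

0.636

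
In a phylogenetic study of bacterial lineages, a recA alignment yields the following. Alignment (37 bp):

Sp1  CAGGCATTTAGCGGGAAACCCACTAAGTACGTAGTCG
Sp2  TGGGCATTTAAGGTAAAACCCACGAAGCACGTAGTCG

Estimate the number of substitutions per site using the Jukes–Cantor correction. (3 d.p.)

0.255

The sequences differ at 8 of 37 sites (1, 2, 11, 12, 14, 15, 24, 28), so p = 8/37 ≈ 0.216216.
d = −(3/4) ln(1 − 4p/3) = −0.75 ln(1 − 0.288288) = −0.75 ln(0.711712)
  = −0.75 × (-0.340082) = 0.255062 substitutions/site.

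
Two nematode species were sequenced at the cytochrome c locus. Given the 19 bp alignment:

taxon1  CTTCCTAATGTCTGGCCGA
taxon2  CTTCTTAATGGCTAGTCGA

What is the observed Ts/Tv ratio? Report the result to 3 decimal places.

Transitions are A↔G and C↔T; transversions are all other mismatches.
Transitions: 3. Transversions: 1.
R = 3/1 = 3.000.

3.000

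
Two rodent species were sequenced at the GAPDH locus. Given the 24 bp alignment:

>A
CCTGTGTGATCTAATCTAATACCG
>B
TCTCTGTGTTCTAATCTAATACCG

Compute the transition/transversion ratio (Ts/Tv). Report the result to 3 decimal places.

0.500

Transitions are A↔G and C↔T; transversions are all other mismatches.
Transitions: 1. Transversions: 2.
R = 1/2 = 0.500.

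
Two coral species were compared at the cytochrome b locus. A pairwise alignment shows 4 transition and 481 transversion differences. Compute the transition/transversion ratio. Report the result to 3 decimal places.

0.008

R = 4/481 = 0.008316… ≈ 0.008 (to 3 d.p.).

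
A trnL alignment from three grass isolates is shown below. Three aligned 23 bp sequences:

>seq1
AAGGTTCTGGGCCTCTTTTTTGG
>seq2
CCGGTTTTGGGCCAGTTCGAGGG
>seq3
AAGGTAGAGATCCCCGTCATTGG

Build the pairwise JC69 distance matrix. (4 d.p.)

seq1–seq2: 9/23 sites differ → p ≈ 0.391304, d = −0.75 ln(1 − 0.521739) = 0.553199 ≈ 0.5532.
seq1–seq3: 9/23 sites differ → p ≈ 0.391304, d = −0.75 ln(1 − 0.521739) = 0.553199 ≈ 0.5532.
seq2–seq3: 13/23 sites differ → p ≈ 0.565217, d = −0.75 ln(1 − 0.753623) = 1.050669 ≈ 1.0507.

d(seq1,seq2) = 0.5532, d(seq1,seq3) = 0.5532, d(seq2,seq3) = 1.0507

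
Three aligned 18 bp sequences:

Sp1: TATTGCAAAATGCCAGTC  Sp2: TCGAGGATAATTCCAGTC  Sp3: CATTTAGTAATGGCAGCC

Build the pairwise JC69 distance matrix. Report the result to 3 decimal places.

Sp1–Sp2: 6/18 sites differ → p ≈ 0.333333, d = −0.75 ln(1 − 0.444444) = 0.440839 ≈ 0.441.
Sp1–Sp3: 7/18 sites differ → p ≈ 0.388889, d = −0.75 ln(1 − 0.518519) = 0.548166 ≈ 0.548.
Sp2–Sp3: 10/18 sites differ → p ≈ 0.555556, d = −0.75 ln(1 − 0.740741) = 1.012446 ≈ 1.012.

d(Sp1,Sp2) = 0.441, d(Sp1,Sp3) = 0.548, d(Sp2,Sp3) = 1.012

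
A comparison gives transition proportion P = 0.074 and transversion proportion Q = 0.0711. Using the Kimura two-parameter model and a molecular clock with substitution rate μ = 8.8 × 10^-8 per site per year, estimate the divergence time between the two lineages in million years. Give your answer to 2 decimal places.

0.92

Under the Kimura two-parameter model, d = −½ ln(1 − 2P − Q) − ¼ ln(1 − 2Q).
1 − 2P − Q = 0.7809, giving −½ ln(0.7809) = 0.123654.
1 − 2Q = 0.8578, giving −¼ ln(0.8578) = 0.038346.
d = 0.123654 + 0.038346 = 0.162000.
Under a molecular clock d = 2μt, so t = d/(2μ) = 0.162000 / (2 × 8.8 × 10^-8) = 0.92 million years.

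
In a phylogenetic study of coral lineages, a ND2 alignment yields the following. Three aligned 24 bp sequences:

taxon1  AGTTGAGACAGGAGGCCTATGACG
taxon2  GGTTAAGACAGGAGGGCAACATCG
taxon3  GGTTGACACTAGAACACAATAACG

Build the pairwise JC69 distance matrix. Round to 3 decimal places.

d(taxon1,taxon2) = 0.369, d(taxon1,taxon3) = 0.520, d(taxon2,taxon3) = 0.520

taxon1–taxon2: 7/24 sites differ → p ≈ 0.291667, d = −0.75 ln(1 − 0.388889) = 0.369358 ≈ 0.369.
taxon1–taxon3: 9/24 sites differ → p = 0.375, d = −0.75 ln(1 − 0.5) = 0.519860 ≈ 0.520.
taxon2–taxon3: 9/24 sites differ → p = 0.375, d = −0.75 ln(1 − 0.5) = 0.519860 ≈ 0.520.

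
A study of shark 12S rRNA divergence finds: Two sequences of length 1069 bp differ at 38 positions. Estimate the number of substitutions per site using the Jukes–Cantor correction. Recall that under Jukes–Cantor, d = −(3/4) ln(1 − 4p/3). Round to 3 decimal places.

p = 38/1069 ≈ 0.035547.
d = −(3/4) ln(1 − 4p/3) = −0.75 ln(1 − 0.047396) = −0.75 ln(0.952604)
  = −0.75 × (-0.048556) = 0.036417 substitutions/site.

0.036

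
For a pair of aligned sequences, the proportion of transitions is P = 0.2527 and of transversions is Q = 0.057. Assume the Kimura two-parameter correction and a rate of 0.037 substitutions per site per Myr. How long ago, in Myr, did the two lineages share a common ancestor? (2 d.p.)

5.99

Under the Kimura two-parameter model, d = −½ ln(1 − 2P − Q) − ¼ ln(1 − 2Q).
1 − 2P − Q = 0.4376, giving −½ ln(0.4376) = 0.413225.
1 − 2Q = 0.886, giving −¼ ln(0.886) = 0.030260.
d = 0.413225 + 0.030260 = 0.443485.
Under a molecular clock d = 2μt, so t = d/(2μ) = 0.443485 / (2 × 0.037) = 5.99 Myr.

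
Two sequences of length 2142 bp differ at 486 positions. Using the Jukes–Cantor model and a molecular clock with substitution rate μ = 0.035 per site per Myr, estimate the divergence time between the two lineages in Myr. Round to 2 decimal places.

3.86

p = 486/2142 ≈ 0.226891.
d = −(3/4) ln(1 − 4p/3) = −0.75 ln(1 − 0.302521) = −0.75 ln(0.697479)
  = −0.75 × (-0.360283) = 0.270212 substitutions/site.
Under a molecular clock d = 2μt, so t = d/(2μ) = 0.270212 / (2 × 0.035) = 3.86 Myr.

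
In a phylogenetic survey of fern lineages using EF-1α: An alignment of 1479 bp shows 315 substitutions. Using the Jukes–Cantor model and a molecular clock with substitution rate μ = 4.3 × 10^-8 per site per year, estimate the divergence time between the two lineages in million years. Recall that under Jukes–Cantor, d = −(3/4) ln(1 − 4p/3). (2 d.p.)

2.91

p = 315/1479 ≈ 0.212982.
d = −(3/4) ln(1 − 4p/3) = −0.75 ln(1 − 0.283976) = −0.75 ln(0.716024)
  = −0.75 × (-0.334042) = 0.250532 substitutions/site.
Under a molecular clock d = 2μt, so t = d/(2μ) = 0.250532 / (2 × 4.3 × 10^-8) = 2.91 million years.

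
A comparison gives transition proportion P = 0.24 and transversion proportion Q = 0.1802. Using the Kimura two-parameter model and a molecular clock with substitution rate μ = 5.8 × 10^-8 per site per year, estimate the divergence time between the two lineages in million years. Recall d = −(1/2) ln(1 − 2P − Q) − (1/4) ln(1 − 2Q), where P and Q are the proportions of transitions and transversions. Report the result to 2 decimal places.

Under the Kimura two-parameter model, d = −½ ln(1 − 2P − Q) − ¼ ln(1 − 2Q).
1 − 2P − Q = 0.3398, giving −½ ln(0.3398) = 0.539699.
1 − 2Q = 0.6396, giving −¼ ln(0.6396) = 0.111728.
d = 0.539699 + 0.111728 = 0.651427.
Under a molecular clock d = 2μt, so t = d/(2μ) = 0.651427 / (2 × 5.8 × 10^-8) = 5.62 million years.

5.62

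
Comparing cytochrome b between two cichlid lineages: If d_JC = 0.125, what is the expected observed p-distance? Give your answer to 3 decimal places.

0.115

p = (3/4)(1 − e^(−4d/3)) = 0.75 × (1 − e^(-0.166667)) = 0.75 × (1 − 0.846481) = 0.115139.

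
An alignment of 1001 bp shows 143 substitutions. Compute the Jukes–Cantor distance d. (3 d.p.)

0.158

p = 143/1001 ≈ 0.142857.
d = −(3/4) ln(1 − 4p/3) = −0.75 ln(1 − 0.190476) = −0.75 ln(0.809524)
  = −0.75 × (-0.211309) = 0.158482 substitutions/site.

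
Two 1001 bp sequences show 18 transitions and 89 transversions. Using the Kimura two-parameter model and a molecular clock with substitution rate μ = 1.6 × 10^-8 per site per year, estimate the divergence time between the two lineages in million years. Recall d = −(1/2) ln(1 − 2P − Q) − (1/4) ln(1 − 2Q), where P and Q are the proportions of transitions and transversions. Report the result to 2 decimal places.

3.61

P = 18/1001 ≈ 0.017982 and Q = 89/1001 ≈ 0.088911.
Under the Kimura two-parameter model, d = −½ ln(1 − 2P − Q) − ¼ ln(1 − 2Q).
1 − 2P − Q = 0.875125, giving −½ ln(0.875125) = 0.066694.
1 − 2Q = 0.822178, giving −¼ ln(0.822178) = 0.048950.
d = 0.066694 + 0.048950 = 0.115644.
Under a molecular clock d = 2μt, so t = d/(2μ) = 0.115644 / (2 × 1.6 × 10^-8) = 3.61 million years.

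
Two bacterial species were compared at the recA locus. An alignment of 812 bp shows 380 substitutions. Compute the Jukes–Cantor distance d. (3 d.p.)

0.734

p = 380/812 ≈ 0.46798.
d = −(3/4) ln(1 − 4p/3) = −0.75 ln(1 − 0.623973) = −0.75 ln(0.376027)
  = −0.75 × (-0.978094) = 0.733571 substitutions/site.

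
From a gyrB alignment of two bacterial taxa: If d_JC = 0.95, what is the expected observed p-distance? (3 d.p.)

p = (3/4)(1 − e^(−4d/3)) = 0.75 × (1 − e^(-1.266667)) = 0.75 × (1 − 0.281769) = 0.538673.

0.539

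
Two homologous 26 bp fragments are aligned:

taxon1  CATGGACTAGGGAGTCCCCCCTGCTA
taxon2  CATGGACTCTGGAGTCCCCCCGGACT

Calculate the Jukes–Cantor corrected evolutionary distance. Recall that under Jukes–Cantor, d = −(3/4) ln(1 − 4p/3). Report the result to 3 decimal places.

The sequences differ at 6 of 26 sites (9, 10, 22, 24, 25, 26), so p = 6/26 ≈ 0.230769.
d = −(3/4) ln(1 − 4p/3) = −0.75 ln(1 − 0.307692) = −0.75 ln(0.692308)
  = −0.75 × (-0.367724) = 0.275793 substitutions/site.

0.276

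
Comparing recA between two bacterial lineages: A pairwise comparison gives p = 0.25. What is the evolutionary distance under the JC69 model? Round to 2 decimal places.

d = −(3/4) ln(1 − 4p/3) = −0.75 ln(1 − 0.333333) = −0.75 ln(0.666667)
  = −0.75 × (-0.405465) = 0.304099 substitutions/site.

0.30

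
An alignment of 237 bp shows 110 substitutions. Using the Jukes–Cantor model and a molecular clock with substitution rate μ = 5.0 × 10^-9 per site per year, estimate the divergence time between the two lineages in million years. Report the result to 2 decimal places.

72.34

p = 110/237 ≈ 0.464135.
d = −(3/4) ln(1 − 4p/3) = −0.75 ln(1 − 0.618847) = −0.75 ln(0.381153)
  = −0.75 × (-0.964554) = 0.723416 substitutions/site.
Under a molecular clock d = 2μt, so t = d/(2μ) = 0.723416 / (2 × 5.0 × 10^-9) = 72.34 million years.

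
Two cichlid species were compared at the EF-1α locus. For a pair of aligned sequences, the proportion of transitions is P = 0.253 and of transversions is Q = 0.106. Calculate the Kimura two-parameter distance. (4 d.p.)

Under the Kimura two-parameter model, d = −½ ln(1 − 2P − Q) − ¼ ln(1 − 2Q).
1 − 2P − Q = 0.388, giving −½ ln(0.388) = 0.473375.
1 − 2Q = 0.788, giving −¼ ln(0.788) = 0.059564.
d = 0.473375 + 0.059564 = 0.532939.

0.5329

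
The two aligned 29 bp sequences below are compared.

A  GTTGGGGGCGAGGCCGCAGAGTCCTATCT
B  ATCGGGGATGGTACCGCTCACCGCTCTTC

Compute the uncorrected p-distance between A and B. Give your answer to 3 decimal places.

The sequences differ at 15 of 29 positions.
p = 15/29 = 0.517241… ≈ 0.517 (to 3 d.p.).

0.517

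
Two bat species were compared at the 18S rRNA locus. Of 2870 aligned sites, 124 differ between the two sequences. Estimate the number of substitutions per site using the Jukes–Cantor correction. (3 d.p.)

0.045

p = 124/2870 ≈ 0.043206.
d = −(3/4) ln(1 − 4p/3) = −0.75 ln(1 − 0.057608) = −0.75 ln(0.942392)
  = −0.75 × (-0.059334) = 0.044501 substitutions/site.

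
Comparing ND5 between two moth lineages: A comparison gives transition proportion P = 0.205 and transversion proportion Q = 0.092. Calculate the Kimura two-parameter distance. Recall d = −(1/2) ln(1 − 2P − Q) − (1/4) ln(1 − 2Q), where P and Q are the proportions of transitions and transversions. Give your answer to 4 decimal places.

Under the Kimura two-parameter model, d = −½ ln(1 − 2P − Q) − ¼ ln(1 − 2Q).
1 − 2P − Q = 0.498, giving −½ ln(0.498) = 0.348578.
1 − 2Q = 0.816, giving −¼ ln(0.816) = 0.050835.
d = 0.348578 + 0.050835 = 0.399413.

0.3994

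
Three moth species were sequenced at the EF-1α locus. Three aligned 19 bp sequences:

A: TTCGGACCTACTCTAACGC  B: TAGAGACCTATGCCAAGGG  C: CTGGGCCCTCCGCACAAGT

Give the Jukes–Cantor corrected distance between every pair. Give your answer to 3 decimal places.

A–B: 8/19 sites differ → p ≈ 0.421053, d = −0.75 ln(1 − 0.561404) = 0.618132 ≈ 0.618.
A–C: 9/19 sites differ → p ≈ 0.473684, d = −0.75 ln(1 − 0.631579) = 0.748897 ≈ 0.749.
B–C: 10/19 sites differ → p ≈ 0.526316, d = −0.75 ln(1 − 0.701755) = 0.907380 ≈ 0.907.

d(A,B) = 0.618, d(A,C) = 0.749, d(B,C) = 0.907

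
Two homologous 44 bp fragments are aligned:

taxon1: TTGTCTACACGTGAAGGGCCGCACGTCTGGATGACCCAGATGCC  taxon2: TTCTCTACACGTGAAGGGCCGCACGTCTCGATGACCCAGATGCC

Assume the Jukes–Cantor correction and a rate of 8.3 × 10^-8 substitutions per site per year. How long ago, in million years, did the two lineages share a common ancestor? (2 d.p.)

0.28

The sequences differ at 2 of 44 sites (3, 29), so p = 2/44 ≈ 0.045455.
d = −(3/4) ln(1 − 4p/3) = −0.75 ln(1 − 0.060607) = −0.75 ln(0.939393)
  = −0.75 × (-0.062521) = 0.046891 substitutions/site.
Under a molecular clock d = 2μt, so t = d/(2μ) = 0.046891 / (2 × 8.3 × 10^-8) = 0.28 million years.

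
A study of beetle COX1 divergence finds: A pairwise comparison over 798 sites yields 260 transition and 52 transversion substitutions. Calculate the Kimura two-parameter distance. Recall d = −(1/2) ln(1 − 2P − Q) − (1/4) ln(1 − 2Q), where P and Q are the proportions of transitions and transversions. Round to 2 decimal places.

0.67

P = 260/798 ≈ 0.325815 and Q = 52/798 ≈ 0.065163.
Under the Kimura two-parameter model, d = −½ ln(1 − 2P − Q) − ¼ ln(1 − 2Q).
1 − 2P − Q = 0.283207, giving −½ ln(0.283207) = 0.630789.
1 − 2Q = 0.869674, giving −¼ ln(0.869674) = 0.034909.
d = 0.630789 + 0.034909 = 0.665698.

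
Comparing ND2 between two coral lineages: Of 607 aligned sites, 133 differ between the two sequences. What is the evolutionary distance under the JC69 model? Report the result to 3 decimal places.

0.259

p = 133/607 ≈ 0.21911.
d = −(3/4) ln(1 − 4p/3) = −0.75 ln(1 − 0.292147) = −0.75 ln(0.707853)
  = −0.75 × (-0.345519) = 0.259139 substitutions/site.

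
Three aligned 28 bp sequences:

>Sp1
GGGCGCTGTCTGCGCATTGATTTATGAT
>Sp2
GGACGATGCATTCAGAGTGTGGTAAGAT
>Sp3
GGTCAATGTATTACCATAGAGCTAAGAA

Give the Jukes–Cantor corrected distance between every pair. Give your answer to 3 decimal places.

d(Sp1,Sp2) = 0.635, d(Sp1,Sp3) = 0.635, d(Sp2,Sp3) = 0.556

Sp1–Sp2: 12/28 sites differ → p ≈ 0.428571, d = −0.75 ln(1 − 0.571428) = 0.635472 ≈ 0.635.
Sp1–Sp3: 12/28 sites differ → p ≈ 0.428571, d = −0.75 ln(1 − 0.571428) = 0.635472 ≈ 0.635.
Sp2–Sp3: 11/28 sites differ → p ≈ 0.392857, d = −0.75 ln(1 − 0.523809) = 0.556452 ≈ 0.556.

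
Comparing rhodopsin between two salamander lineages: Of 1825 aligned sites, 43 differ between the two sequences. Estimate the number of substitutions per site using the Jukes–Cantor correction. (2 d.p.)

0.02

p = 43/1825 ≈ 0.023562.
d = −(3/4) ln(1 − 4p/3) = −0.75 ln(1 − 0.031416) = −0.75 ln(0.968584)
  = −0.75 × (-0.031920) = 0.023940 substitutions/site.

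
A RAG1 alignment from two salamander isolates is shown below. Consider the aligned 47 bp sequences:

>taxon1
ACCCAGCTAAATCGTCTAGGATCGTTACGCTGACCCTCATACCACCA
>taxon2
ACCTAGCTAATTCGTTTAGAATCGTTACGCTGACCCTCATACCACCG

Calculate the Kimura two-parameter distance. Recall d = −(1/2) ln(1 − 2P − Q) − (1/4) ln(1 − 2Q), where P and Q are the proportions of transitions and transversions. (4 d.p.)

0.1172

Of 47 sites, 4 differences are transitions and 1 are transversions, so P = 4/47 ≈ 0.085106 and Q = 1/47 ≈ 0.021277.
Under the Kimura two-parameter model, d = −½ ln(1 − 2P − Q) − ¼ ln(1 − 2Q).
1 − 2P − Q = 0.808511, giving −½ ln(0.808511) = 0.106280.
1 − 2Q = 0.957446, giving −¼ ln(0.957446) = 0.010871.
d = 0.106280 + 0.010871 = 0.117151.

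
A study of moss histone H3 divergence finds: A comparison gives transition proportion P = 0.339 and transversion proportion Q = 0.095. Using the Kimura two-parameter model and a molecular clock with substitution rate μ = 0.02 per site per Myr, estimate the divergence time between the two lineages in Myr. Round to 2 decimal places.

19.85

Under the Kimura two-parameter model, d = −½ ln(1 − 2P − Q) − ¼ ln(1 − 2Q).
1 − 2P − Q = 0.227, giving −½ ln(0.227) = 0.741403.
1 − 2Q = 0.81, giving −¼ ln(0.81) = 0.052680.
d = 0.741403 + 0.052680 = 0.794083.
Under a molecular clock d = 2μt, so t = d/(2μ) = 0.794083 / (2 × 0.02) = 19.85 Myr.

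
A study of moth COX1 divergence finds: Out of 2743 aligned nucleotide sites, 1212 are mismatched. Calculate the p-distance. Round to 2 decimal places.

0.44

p = 1212/2743 = 0.441851… ≈ 0.44 (to 2 d.p.).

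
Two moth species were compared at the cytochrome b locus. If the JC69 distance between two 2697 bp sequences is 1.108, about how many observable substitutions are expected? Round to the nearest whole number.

Invert JC69: p = (3/4)(1 − e^(−4d/3)) = 0.75 × (1 − e^(-1.477333)) = 0.75 × (1 − 0.228246) = 0.578816.
Expected differing sites = pL ≈ 0.578816 × 2697 = 1561.066752 ≈ 1561.

1561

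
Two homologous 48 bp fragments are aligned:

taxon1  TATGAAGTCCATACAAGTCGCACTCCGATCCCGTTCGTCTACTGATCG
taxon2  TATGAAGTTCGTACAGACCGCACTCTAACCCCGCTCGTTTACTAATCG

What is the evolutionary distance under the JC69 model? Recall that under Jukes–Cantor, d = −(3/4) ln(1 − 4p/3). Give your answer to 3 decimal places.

0.273

The sequences differ at 11 of 48 sites, so p = 11/48 ≈ 0.229167.
d = −(3/4) ln(1 − 4p/3) = −0.75 ln(1 − 0.305556) = −0.75 ln(0.694444)
  = −0.75 × (-0.364644) = 0.273483 substitutions/site.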